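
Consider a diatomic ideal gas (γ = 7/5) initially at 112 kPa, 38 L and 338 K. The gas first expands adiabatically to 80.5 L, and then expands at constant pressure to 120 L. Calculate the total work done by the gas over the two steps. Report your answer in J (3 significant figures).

W_total ≈ 4310 J

Step 1 (adiabatic): W = (P₁V₁ − P₂V₂)/(γ−1) = (4256 − 3152)/0.4 = 2760 J.
After step 1: P = 39.16 kPa, V = 80.5 L, T = 250.3 K.
Step 2 (isobaric): W = PΔV = (39.16 kPa)(120 − 80.5 L) = 1547 J.
W_total = 2760 + 1547 = 4306 J.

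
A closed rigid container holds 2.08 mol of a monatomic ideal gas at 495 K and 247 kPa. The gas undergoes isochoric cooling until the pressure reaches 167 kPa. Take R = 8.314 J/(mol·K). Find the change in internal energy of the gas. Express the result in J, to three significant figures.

Constant volume ⇒ W = 0, so Q = ΔU = nCᵥΔT with Cᵥ = 3R/2 = 12.47 J/(mol·K).
At constant V, T₂/T₁ = P₂/P₁ ⇒ ΔT = T₁(P₂/P₁ − 1) = 495·(167/247 − 1) = -160.3 K.
ΔU = (2.08)(12.47)(-160.3) = -4159 J.

ΔU ≈ -4160 J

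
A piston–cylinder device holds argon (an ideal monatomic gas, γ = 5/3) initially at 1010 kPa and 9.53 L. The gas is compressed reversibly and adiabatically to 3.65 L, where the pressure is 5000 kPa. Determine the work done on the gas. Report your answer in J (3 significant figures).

Adiabatic: W = (P₁V₁ − P₂V₂)/(γ − 1) with γ = 5/3.
P₁V₁ = 9625 J, P₂V₂ = 18250 J.
W = (9625 − 18250) / 0.6667 = -12937 J.
Work on gas = −W_by = 12937 J.

W ≈ 12900 J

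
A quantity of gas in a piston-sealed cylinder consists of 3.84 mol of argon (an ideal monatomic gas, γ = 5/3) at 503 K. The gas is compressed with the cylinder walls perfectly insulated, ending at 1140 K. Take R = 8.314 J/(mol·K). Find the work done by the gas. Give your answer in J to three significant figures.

Adiabatic ⇒ Q = 0, so W_by = −ΔU = nCᵥ(T₁ − T₂).
Cᵥ = 3R/2 = 12.47 J/(mol·K).
W = (3.84)(12.47)(503 − 1140) = -30505 J.

W ≈ -30500 J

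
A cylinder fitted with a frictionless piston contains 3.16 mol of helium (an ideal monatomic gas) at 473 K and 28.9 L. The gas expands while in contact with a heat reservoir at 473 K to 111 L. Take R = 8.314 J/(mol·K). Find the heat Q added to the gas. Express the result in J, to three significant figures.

Q ≈ 16700 J

Isothermal ⇒ ΔU = 0, so Q = W = nRT ln(V₂/V₁).
Q = (3.16)(8.314)(473) ln(111/28.9) = 12427 × 1.346 = 16723 J.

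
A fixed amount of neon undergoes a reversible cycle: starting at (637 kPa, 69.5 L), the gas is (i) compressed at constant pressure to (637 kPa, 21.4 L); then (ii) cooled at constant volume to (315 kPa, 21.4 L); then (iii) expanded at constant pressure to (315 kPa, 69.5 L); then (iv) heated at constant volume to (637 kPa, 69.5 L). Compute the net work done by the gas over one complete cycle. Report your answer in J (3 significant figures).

W_net ≈ -15500 J

Constant-volume legs do no work.
W(i) = (637)(21.4 − 69.5) = -30640 J; W(iii) = (315)(69.5 − 21.4) = 15152 J.
W_net = -30640 + 15152 = -15488 J (the counter-clockwise enclosed area).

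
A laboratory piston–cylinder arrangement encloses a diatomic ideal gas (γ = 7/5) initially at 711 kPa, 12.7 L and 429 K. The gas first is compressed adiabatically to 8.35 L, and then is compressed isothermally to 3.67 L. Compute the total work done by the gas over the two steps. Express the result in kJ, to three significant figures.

Step 1 (adiabatic): W = (P₁V₁ − P₂V₂)/(γ−1) = (9030 − 10679)/0.4 = -4123 J.
After step 1: P = 1279 kPa, V = 8.35 L, T = 507.3 K.
Step 2 (isothermal): W = P₁V₁ ln(V₂/V₁) = (10679) ln(3.67/8.35) = -8779 J.
W_total = -4123 − 8779 = -12901 J.

W_total ≈ -12.9 kJ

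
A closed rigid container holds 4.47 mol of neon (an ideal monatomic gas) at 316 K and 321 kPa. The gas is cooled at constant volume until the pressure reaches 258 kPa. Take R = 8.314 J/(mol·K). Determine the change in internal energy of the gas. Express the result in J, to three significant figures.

Constant volume ⇒ W = 0, so Q = ΔU = nCᵥΔT with Cᵥ = 3R/2 = 12.47 J/(mol·K).
At constant V, T₂/T₁ = P₂/P₁ ⇒ ΔT = T₁(P₂/P₁ − 1) = 316·(258/321 − 1) = -62.02 K.
ΔU = (4.47)(12.47)(-62.02) = -3457 J.

ΔU ≈ -3460 J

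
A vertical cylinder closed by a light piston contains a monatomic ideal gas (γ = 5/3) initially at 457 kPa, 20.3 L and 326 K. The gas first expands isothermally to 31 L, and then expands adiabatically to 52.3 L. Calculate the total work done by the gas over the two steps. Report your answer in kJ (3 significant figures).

Step 1 (isothermal): W = P₁V₁ ln(V₂/V₁) = (9277) ln(31/20.3) = 3928 J.
After step 1: P = 299.3 kPa, V = 31 L, T = 326 K.
Step 2 (adiabatic): W = (P₁V₁ − P₂V₂)/(γ−1) = (9277 − 6546)/0.667 = 4096 J.
W_total = 3928 + 4096 = 8024 J.

W_total ≈ 8.02 kJ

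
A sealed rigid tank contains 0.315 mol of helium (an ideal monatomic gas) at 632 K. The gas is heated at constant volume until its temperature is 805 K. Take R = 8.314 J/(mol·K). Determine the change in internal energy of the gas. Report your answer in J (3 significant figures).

ΔU ≈ 680 J

Constant volume ⇒ W = 0, so Q = ΔU = nCᵥΔT with Cᵥ = 3R/2 = 12.47 J/(mol·K).
ΔU = (0.315)(12.47)(805 − 632) = 679.6 J.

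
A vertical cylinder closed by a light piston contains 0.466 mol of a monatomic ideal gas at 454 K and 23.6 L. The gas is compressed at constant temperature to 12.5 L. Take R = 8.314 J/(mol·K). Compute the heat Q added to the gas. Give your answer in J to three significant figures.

Q ≈ -1120 J

Isothermal ⇒ ΔU = 0, so Q = W = nRT ln(V₂/V₁).
Q = (0.466)(8.314)(454) ln(12.5/23.6) = 1759 × -0.6355 = -1118 J.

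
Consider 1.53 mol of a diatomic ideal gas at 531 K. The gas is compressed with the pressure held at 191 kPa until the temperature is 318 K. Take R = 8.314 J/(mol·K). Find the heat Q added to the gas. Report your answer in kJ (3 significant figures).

Q ≈ -9.48 kJ

Isobaric: W = nRΔT = (1.53)(8.314)(-213) = -2709 J.
ΔU = nCᵥΔT with Cᵥ = 5R/2: ΔU = (1.53)(20.79)(-213) = -6774 J.
Q = ΔU + W = -6774 − 2709 = -9483 J.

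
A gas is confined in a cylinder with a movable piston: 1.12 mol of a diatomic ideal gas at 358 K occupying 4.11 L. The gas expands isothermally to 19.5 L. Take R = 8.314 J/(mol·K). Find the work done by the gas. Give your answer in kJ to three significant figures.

W ≈ 5.19 kJ

Isothermal: W = nRT ln(V₂/V₁).
W = (1.12)(8.314)(358) × ln(19.5/4.11)
  = 3334 × 1.557
W_by_gas = 5190 J.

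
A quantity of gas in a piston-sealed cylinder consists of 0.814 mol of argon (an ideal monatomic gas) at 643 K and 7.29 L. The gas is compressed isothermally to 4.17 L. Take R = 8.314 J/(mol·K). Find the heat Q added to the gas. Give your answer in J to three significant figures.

Isothermal ⇒ ΔU = 0, so Q = W = nRT ln(V₂/V₁).
Q = (0.814)(8.314)(643) ln(4.17/7.29) = 4352 × -0.5586 = -2431 J.

Q ≈ -2430 J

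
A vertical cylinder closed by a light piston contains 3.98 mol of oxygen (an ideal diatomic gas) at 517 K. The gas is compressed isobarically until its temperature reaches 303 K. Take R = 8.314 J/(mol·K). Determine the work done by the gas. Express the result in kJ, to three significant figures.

Isobaric: W = P ΔV = nR ΔT.
W = (3.98)(8.314)(303 − 517) = -7081 J.

W ≈ -7.08 kJ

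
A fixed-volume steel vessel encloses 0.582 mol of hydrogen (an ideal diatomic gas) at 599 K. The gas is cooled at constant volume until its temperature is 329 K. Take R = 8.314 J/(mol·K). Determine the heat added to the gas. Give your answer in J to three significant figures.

Constant volume ⇒ W = 0, so Q = ΔU = nCᵥΔT with Cᵥ = 5R/2 = 20.79 J/(mol·K).
ΔU = (0.582)(20.79)(329 − 599) = -3266 J.

Q ≈ -3270 J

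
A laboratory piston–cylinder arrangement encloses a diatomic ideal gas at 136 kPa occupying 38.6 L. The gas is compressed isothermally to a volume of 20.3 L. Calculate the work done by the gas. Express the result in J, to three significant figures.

Isothermal: W = nRT ln(V₂/V₁) = P₁V₁ ln(V₂/V₁).
P₁V₁ = (136 kPa)(38.6 L) = 5250 J.
W = 5250 × ln(20.3/38.6) = 5250 × -0.6426
W_by_gas = -3374 J.

W ≈ -3370 J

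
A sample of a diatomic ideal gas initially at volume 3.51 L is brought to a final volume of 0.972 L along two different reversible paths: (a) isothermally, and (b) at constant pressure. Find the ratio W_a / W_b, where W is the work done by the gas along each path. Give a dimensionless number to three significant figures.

Path (a) isothermal: W = P₁V₁ ln(V₂/V₁) → W_a/(P₁V₁) = -1.284.
Path (b) isobaric: W = P₁(V₂ − V₁) → W_b/(P₁V₁) = -0.7231.
W_a / W_b = -1.284 / -0.7231 = 1.776.

W_a / W_b ≈ 1.78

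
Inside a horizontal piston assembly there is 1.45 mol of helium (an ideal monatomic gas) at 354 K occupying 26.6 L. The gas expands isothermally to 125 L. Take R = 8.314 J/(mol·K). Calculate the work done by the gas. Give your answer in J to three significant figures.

Isothermal: W = nRT ln(V₂/V₁).
W = (1.45)(8.314)(354) × ln(125/26.6)
  = 4268 × 1.547
W_by_gas = 6604 J.

W ≈ 6600 J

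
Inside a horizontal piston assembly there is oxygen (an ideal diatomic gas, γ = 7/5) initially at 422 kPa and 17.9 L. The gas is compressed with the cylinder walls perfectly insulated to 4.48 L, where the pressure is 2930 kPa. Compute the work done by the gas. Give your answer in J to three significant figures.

W ≈ -13900 J

Adiabatic: W = (P₁V₁ − P₂V₂)/(γ − 1) with γ = 7/5.
P₁V₁ = 7554 J, P₂V₂ = 13126 J.
W = (7554 − 13126) / 0.4 = -13932 J.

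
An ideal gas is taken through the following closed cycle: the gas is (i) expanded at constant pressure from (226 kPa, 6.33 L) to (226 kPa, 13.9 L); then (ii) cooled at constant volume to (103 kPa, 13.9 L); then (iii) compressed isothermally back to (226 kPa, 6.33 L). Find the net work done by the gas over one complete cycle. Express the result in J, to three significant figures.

Leg (i): W = PΔV = (226)(13.9 − 6.33) = 1711 J.
Leg (ii): W = 0.
Leg (iii): W = PᵢVᵢ ln(V_f/Vᵢ) = (1432) ln(6.33/13.9) = -1126 J.
W_net = 1711 − 1126 = 584.7 J.

W_net ≈ 585 J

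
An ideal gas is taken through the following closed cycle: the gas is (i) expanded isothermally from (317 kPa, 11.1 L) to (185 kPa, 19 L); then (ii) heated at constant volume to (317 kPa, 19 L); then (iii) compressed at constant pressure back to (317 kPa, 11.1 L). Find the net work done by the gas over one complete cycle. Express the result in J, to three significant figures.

Leg (i): W = PᵢVᵢ ln(V_f/Vᵢ) = (3519) ln(19/11.1) = 1891 J.
Leg (ii): W = 0.
Leg (iii): W = PΔV = (317)(11.1 − 19) = -2504 J.
W_net = 1891 − 2504 = -613 J.

W_net ≈ -613 J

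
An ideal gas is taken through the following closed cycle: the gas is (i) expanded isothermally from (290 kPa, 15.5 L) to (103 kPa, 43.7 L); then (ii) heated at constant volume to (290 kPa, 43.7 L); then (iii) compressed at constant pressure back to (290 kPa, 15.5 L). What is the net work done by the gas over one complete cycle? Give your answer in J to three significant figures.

W_net ≈ -3520 J

Leg (i): W = PᵢVᵢ ln(V_f/Vᵢ) = (4495) ln(43.7/15.5) = 4659 J.
Leg (ii): W = 0.
Leg (iii): W = PΔV = (290)(15.5 − 43.7) = -8178 J.
W_net = 4659 − 8178 = -3519 J.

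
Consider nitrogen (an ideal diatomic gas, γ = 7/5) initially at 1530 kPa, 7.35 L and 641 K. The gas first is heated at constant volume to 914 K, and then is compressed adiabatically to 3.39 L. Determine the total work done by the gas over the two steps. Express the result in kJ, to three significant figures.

W_total ≈ -14.5 kJ

Step 1 (isochoric): W = 0 (constant volume).
After step 1: P = 2182 kPa (V unchanged).
Step 2 (adiabatic): W = (P₁V₁ − P₂V₂)/(γ−1) = (16035 − 21853)/0.4 = -14544 J.
W_total = 0 − 14544 = -14544 J.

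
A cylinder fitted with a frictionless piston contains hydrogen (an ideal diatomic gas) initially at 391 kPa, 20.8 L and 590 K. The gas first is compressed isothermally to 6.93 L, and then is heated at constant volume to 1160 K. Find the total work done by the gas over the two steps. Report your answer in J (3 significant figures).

Step 1 (isothermal): W = P₁V₁ ln(V₂/V₁) = (8133) ln(6.93/20.8) = -8939 J.
Step 2 (isochoric): W = 0 (constant volume).
W_total = -8939 + 0 = -8939 J.

W_total ≈ -8940 J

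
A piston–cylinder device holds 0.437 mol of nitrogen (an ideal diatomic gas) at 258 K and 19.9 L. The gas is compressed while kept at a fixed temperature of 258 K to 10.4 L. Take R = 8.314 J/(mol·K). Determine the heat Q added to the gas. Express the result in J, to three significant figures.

Q ≈ -608 J

Isothermal ⇒ ΔU = 0, so Q = W = nRT ln(V₂/V₁).
Q = (0.437)(8.314)(258) ln(10.4/19.9) = 937.4 × -0.6489 = -608.3 J.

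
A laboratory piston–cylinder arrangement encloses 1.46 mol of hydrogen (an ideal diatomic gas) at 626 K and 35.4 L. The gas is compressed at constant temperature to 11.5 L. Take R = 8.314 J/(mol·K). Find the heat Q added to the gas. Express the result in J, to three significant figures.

Isothermal ⇒ ΔU = 0, so Q = W = nRT ln(V₂/V₁).
Q = (1.46)(8.314)(626) ln(11.5/35.4) = 7599 × -1.124 = -8544 J.

Q ≈ -8540 J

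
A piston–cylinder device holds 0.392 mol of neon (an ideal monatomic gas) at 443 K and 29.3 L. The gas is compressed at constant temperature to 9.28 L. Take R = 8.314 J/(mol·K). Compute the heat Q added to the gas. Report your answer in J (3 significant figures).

Q ≈ -1660 J

Isothermal ⇒ ΔU = 0, so Q = W = nRT ln(V₂/V₁).
Q = (0.392)(8.314)(443) ln(9.28/29.3) = 1444 × -1.15 = -1660 J.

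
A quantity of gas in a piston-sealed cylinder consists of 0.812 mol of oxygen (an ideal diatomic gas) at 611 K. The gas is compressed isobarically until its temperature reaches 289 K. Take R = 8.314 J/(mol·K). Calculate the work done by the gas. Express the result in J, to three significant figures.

Isobaric: W = P ΔV = nR ΔT.
W = (0.812)(8.314)(289 − 611) = -2174 J.

W ≈ -2170 J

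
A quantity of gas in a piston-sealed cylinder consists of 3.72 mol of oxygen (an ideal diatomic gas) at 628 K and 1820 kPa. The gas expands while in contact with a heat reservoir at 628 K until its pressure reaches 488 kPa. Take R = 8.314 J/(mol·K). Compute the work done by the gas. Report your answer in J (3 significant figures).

Isothermal process: W = nRT ln(V₂/V₁) = nRT ln(P₁/P₂).
W = (3.72)(8.314)(628) × ln(1820/488)
  = 19423 × ln(3.73) = 19423 × 1.316
W_by_gas = 25566 J.

W ≈ 25600 J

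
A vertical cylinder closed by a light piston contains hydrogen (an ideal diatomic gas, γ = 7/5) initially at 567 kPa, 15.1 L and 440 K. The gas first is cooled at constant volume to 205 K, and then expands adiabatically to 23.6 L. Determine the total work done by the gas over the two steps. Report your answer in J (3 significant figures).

Step 1 (isochoric): W = 0 (constant volume).
After step 1: P = 264.2 kPa (V unchanged).
Step 2 (adiabatic): W = (P₁V₁ − P₂V₂)/(γ−1) = (3989 − 3336)/0.4 = 1631 J.
W_total = 0 + 1631 = 1631 J.

W_total ≈ 1630 J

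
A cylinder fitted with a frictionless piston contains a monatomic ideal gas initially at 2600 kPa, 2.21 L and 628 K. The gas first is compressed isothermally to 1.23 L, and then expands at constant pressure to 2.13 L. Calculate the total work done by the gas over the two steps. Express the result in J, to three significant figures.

Step 1 (isothermal): W = P₁V₁ ln(V₂/V₁) = (5746) ln(1.23/2.21) = -3367 J.
After step 1: P = 4672 kPa, V = 1.23 L, T = 628 K.
Step 2 (isobaric): W = PΔV = (4672 kPa)(2.13 − 1.23 L) = 4204 J.
W_total = -3367 + 4204 = 837.4 J.

W_total ≈ 837 J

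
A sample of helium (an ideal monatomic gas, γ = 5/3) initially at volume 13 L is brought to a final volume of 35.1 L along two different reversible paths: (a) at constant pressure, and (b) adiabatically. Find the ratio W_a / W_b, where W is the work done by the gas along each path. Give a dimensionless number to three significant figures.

Path (a) isobaric: W = P₁(V₂ − V₁) → W_a/(P₁V₁) = 1.7.
Path (b) adiabatic: W = P₁V₁(1 − (V₁/V₂)^(γ−1))/(γ−1) → W_b/(P₁V₁) = 0.7264.
W_a / W_b = 1.7 / 0.7264 = 2.34.

W_a / W_b ≈ 2.34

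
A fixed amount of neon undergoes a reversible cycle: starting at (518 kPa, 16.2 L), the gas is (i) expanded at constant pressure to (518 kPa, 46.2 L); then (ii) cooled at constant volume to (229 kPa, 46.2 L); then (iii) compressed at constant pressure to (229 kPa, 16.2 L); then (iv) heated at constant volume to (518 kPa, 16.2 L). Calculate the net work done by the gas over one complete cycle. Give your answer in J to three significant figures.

W_net ≈ 8670 J

Constant-volume legs do no work.
W(i) = (518)(46.2 − 16.2) = 15540 J; W(iii) = (229)(16.2 − 46.2) = -6870 J.
W_net = 15540 − 6870 = 8670 J (the clockwise enclosed area).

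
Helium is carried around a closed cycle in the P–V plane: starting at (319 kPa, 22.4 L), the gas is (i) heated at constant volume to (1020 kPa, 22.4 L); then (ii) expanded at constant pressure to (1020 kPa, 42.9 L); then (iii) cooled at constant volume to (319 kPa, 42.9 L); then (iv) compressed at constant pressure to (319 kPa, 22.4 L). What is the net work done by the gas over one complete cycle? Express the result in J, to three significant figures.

W_net ≈ 14400 J

Constant-volume legs do no work.
W(ii) = (1020)(42.9 − 22.4) = 20910 J; W(iv) = (319)(22.4 − 42.9) = -6540 J.
W_net = 20910 − 6540 = 14370 J (the clockwise enclosed area).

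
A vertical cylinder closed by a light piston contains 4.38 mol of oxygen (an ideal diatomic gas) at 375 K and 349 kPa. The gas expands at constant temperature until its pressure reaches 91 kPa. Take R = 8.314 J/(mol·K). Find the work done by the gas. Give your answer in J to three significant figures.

W ≈ 18400 J

Isothermal process: W = nRT ln(V₂/V₁) = nRT ln(P₁/P₂).
W = (4.38)(8.314)(375) × ln(349/91)
  = 13656 × ln(3.835) = 13656 × 1.344
W_by_gas = 18356 J.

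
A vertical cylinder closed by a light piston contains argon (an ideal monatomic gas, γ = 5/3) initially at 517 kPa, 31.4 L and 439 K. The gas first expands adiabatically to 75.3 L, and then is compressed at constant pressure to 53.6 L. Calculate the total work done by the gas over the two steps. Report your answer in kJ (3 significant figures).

Step 1 (adiabatic): W = (P₁V₁ − P₂V₂)/(γ−1) = (16234 − 9061)/0.667 = 10759 J.
After step 1: P = 120.3 kPa, V = 75.3 L, T = 245 K.
Step 2 (isobaric): W = PΔV = (120.3 kPa)(53.6 − 75.3 L) = -2611 J.
W_total = 10759 − 2611 = 8148 J.

W_total ≈ 8.15 kJ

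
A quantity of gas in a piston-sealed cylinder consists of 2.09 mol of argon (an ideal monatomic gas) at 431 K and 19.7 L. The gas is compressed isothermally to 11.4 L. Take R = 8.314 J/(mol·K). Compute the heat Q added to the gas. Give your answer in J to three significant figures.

Isothermal ⇒ ΔU = 0, so Q = W = nRT ln(V₂/V₁).
Q = (2.09)(8.314)(431) ln(11.4/19.7) = 7489 × -0.547 = -4097 J.

Q ≈ -4100 J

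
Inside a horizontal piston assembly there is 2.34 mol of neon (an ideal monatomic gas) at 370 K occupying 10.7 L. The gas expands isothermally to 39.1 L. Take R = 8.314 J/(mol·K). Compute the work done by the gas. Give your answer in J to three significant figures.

W ≈ 9330 J

Isothermal: W = nRT ln(V₂/V₁).
W = (2.34)(8.314)(370) × ln(39.1/10.7)
  = 7198 × 1.296
W_by_gas = 9328 J.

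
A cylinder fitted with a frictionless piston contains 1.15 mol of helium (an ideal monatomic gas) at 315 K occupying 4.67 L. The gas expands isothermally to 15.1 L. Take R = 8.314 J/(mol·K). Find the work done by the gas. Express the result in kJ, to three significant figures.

W ≈ 3.53 kJ

Isothermal: W = nRT ln(V₂/V₁).
W = (1.15)(8.314)(315) × ln(15.1/4.67)
  = 3012 × 1.174
W_by_gas = 3534 J.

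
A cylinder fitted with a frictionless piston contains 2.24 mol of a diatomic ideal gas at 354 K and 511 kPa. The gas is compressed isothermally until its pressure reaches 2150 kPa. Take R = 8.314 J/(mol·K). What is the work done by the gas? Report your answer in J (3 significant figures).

W ≈ -9470 J

Isothermal process: W = nRT ln(V₂/V₁) = nRT ln(P₁/P₂).
W = (2.24)(8.314)(354) × ln(511/2150)
  = 6593 × ln(0.2377) = 6593 × -1.437
W_by_gas = -9473 J.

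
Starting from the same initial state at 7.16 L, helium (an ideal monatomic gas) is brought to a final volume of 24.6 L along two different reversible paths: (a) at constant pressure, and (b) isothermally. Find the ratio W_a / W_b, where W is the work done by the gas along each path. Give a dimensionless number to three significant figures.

Path (a) isobaric: W = P₁(V₂ − V₁) → W_a/(P₁V₁) = 2.436.
Path (b) isothermal: W = P₁V₁ ln(V₂/V₁) → W_b/(P₁V₁) = 1.234.
W_a / W_b = 2.436 / 1.234 = 1.973.

W_a / W_b ≈ 1.97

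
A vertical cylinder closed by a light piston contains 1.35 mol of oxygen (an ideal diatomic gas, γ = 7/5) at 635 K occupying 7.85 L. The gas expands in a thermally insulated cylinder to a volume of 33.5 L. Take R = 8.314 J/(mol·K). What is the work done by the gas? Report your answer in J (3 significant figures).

Adiabatic: TV^(γ−1) = const with γ = 7/5.
T₂ = T₁ (V₁/V₂)^(γ−1) = 635 × (7.85/33.5)^0.4 = 635 × 0.5597 = 355.4 K.
W_by = nCᵥ(T₁ − T₂) = (1.35)(20.79)(635 − 355.4) = 7846 J.

W ≈ 7850 J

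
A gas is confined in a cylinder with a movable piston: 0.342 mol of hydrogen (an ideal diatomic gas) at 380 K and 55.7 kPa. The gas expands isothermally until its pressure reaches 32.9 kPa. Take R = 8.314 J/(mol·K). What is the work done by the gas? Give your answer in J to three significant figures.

W ≈ 569 J

Isothermal process: W = nRT ln(V₂/V₁) = nRT ln(P₁/P₂).
W = (0.342)(8.314)(380) × ln(55.7/32.9)
  = 1080 × ln(1.693) = 1080 × 0.5265
W_by_gas = 568.9 J.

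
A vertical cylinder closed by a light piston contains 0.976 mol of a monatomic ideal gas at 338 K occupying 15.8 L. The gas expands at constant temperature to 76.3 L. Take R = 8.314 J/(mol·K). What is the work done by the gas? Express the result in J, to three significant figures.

W ≈ 4320 J

Isothermal: W = nRT ln(V₂/V₁).
W = (0.976)(8.314)(338) × ln(76.3/15.8)
  = 2743 × 1.575
W_by_gas = 4319 J.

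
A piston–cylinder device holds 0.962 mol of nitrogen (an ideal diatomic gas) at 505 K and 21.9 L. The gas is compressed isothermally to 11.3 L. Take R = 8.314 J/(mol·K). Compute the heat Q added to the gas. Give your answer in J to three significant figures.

Q ≈ -2670 J

Isothermal ⇒ ΔU = 0, so Q = W = nRT ln(V₂/V₁).
Q = (0.962)(8.314)(505) ln(11.3/21.9) = 4039 × -0.6617 = -2673 J.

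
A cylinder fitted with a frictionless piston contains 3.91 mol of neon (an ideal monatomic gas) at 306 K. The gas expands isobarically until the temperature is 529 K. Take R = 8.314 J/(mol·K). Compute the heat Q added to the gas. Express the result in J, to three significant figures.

Isobaric: W = nRΔT = (3.91)(8.314)(223) = 7249 J.
ΔU = nCᵥΔT with Cᵥ = 3R/2: ΔU = (3.91)(12.47)(223) = 10874 J.
Q = ΔU + W = 10874 + 7249 = 18123 J.

Q ≈ 18100 J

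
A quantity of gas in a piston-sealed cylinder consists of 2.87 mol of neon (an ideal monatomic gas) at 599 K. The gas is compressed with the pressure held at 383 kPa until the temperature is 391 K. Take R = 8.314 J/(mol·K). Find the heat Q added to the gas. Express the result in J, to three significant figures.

Isobaric: W = nRΔT = (2.87)(8.314)(-208) = -4963 J.
ΔU = nCᵥΔT with Cᵥ = 3R/2: ΔU = (2.87)(12.47)(-208) = -7445 J.
Q = ΔU + W = -7445 − 4963 = -12408 J.

Q ≈ -12400 J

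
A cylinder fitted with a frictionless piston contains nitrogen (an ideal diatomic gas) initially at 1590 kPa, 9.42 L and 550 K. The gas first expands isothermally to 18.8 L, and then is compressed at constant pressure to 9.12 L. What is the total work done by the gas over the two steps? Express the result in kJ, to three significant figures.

W_total ≈ 2.64 kJ

Step 1 (isothermal): W = P₁V₁ ln(V₂/V₁) = (14978) ln(18.8/9.42) = 10350 J.
After step 1: P = 796.7 kPa, V = 18.8 L, T = 550 K.
Step 2 (isobaric): W = PΔV = (796.7 kPa)(9.12 − 18.8 L) = -7712 J.
W_total = 10350 − 7712 = 2638 J.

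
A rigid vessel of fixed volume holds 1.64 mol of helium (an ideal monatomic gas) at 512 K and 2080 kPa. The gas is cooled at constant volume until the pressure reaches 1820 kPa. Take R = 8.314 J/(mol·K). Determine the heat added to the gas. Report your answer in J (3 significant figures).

Constant volume ⇒ W = 0, so Q = ΔU = nCᵥΔT with Cᵥ = 3R/2 = 12.47 J/(mol·K).
At constant V, T₂/T₁ = P₂/P₁ ⇒ ΔT = T₁(P₂/P₁ − 1) = 512·(1820/2080 − 1) = -64 K.
ΔU = (1.64)(12.47)(-64) = -1309 J.

Q ≈ -1310 J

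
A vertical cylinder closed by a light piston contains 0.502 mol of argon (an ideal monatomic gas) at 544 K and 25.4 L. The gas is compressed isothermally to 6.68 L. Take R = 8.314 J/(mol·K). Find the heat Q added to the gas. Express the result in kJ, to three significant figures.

Isothermal ⇒ ΔU = 0, so Q = W = nRT ln(V₂/V₁).
Q = (0.502)(8.314)(544) ln(6.68/25.4) = 2270 × -1.336 = -3032 J.

Q ≈ -3.03 kJ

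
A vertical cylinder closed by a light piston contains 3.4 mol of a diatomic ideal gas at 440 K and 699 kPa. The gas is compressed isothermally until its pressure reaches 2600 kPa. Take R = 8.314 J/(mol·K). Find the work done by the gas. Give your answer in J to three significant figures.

Isothermal process: W = nRT ln(V₂/V₁) = nRT ln(P₁/P₂).
W = (3.4)(8.314)(440) × ln(699/2600)
  = 12438 × ln(0.2688) = 12438 × -1.314
W_by_gas = -16338 J.

W ≈ -16300 J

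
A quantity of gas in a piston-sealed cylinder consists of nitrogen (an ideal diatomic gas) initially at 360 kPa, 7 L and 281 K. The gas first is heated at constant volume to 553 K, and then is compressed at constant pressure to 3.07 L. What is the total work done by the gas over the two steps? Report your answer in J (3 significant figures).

W_total ≈ -2780 J

Step 1 (isochoric): W = 0 (constant volume).
After step 1: P = 708.5 kPa (V unchanged).
Step 2 (isobaric): W = PΔV = (708.5 kPa)(3.07 − 7 L) = -2784 J.
W_total = 0 − 2784 = -2784 J.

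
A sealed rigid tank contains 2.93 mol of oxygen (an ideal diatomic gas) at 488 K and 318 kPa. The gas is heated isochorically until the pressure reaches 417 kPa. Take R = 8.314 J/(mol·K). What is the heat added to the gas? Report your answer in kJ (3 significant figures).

Constant volume ⇒ W = 0, so Q = ΔU = nCᵥΔT with Cᵥ = 5R/2 = 20.79 J/(mol·K).
At constant V, T₂/T₁ = P₂/P₁ ⇒ ΔT = T₁(P₂/P₁ − 1) = 488·(417/318 − 1) = 151.9 K.
ΔU = (2.93)(20.79)(151.9) = 9252 J.

Q ≈ 9.25 kJ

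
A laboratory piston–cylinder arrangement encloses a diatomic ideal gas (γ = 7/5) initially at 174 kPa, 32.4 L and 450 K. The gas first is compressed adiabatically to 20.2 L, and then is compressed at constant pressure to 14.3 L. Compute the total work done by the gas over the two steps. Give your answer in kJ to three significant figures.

W_total ≈ -4.92 kJ

Step 1 (adiabatic): W = (P₁V₁ − P₂V₂)/(γ−1) = (5638 − 6810)/0.4 = -2932 J.
After step 1: P = 337.1 kPa, V = 20.2 L, T = 543.6 K.
Step 2 (isobaric): W = PΔV = (337.1 kPa)(14.3 − 20.2 L) = -1989 J.
W_total = -2932 − 1989 = -4921 J.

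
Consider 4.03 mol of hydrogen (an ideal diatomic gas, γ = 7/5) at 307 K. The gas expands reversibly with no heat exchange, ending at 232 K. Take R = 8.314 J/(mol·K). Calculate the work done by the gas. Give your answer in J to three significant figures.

W ≈ 6280 J

Adiabatic ⇒ Q = 0, so W_by = −ΔU = nCᵥ(T₁ − T₂).
Cᵥ = 5R/2 = 20.79 J/(mol·K).
W = (4.03)(20.79)(307 − 232) = 6282 J.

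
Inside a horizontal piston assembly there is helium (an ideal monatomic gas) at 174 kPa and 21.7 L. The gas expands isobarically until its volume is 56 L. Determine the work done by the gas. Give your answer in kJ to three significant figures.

W ≈ 5.97 kJ

Isobaric: W = P ΔV.
W = (174 kPa)(56 − 21.7 L) = (174)(34.3) = 5968 J.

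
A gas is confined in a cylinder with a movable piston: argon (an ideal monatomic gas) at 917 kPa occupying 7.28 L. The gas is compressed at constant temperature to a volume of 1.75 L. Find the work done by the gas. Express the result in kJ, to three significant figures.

Isothermal: W = nRT ln(V₂/V₁) = P₁V₁ ln(V₂/V₁).
P₁V₁ = (917 kPa)(7.28 L) = 6676 J.
W = 6676 × ln(1.75/7.28) = 6676 × -1.426
W_by_gas = -9516 J.

W ≈ -9.52 kJ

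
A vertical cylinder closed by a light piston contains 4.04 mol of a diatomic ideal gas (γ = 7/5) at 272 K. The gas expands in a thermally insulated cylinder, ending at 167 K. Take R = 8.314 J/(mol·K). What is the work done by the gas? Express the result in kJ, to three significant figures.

Adiabatic ⇒ Q = 0, so W_by = −ΔU = nCᵥ(T₁ − T₂).
Cᵥ = 5R/2 = 20.79 J/(mol·K).
W = (4.04)(20.79)(272 − 167) = 8817 J.

W ≈ 8.82 kJ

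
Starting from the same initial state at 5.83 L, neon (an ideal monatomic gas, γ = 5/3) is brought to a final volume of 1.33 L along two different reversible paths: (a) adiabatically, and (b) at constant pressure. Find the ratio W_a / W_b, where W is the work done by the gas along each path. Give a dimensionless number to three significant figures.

Path (a) adiabatic: W = P₁V₁(1 − (V₁/V₂)^(γ−1))/(γ−1) → W_a/(P₁V₁) = -2.518.
Path (b) isobaric: W = P₁(V₂ − V₁) → W_b/(P₁V₁) = -0.7719.
W_a / W_b = -2.518 / -0.7719 = 3.262.

W_a / W_b ≈ 3.26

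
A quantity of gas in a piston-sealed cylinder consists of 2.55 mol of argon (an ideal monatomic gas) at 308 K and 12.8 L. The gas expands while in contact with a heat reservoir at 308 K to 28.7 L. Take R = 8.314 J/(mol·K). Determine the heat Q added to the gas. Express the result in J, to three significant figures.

Q ≈ 5270 J

Isothermal ⇒ ΔU = 0, so Q = W = nRT ln(V₂/V₁).
Q = (2.55)(8.314)(308) ln(28.7/12.8) = 6530 × 0.8075 = 5273 J.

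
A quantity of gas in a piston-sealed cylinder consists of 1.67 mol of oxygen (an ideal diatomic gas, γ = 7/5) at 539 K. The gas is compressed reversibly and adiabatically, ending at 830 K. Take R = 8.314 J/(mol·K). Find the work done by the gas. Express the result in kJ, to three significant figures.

Adiabatic ⇒ Q = 0, so W_by = −ΔU = nCᵥ(T₁ − T₂).
Cᵥ = 5R/2 = 20.79 J/(mol·K).
W = (1.67)(20.79)(539 − 830) = -10101 J.

W ≈ -10.1 kJ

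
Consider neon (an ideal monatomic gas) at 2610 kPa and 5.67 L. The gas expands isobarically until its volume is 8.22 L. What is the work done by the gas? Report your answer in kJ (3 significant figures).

Isobaric: W = P ΔV.
W = (2610 kPa)(8.22 − 5.67 L) = (2610)(2.55) = 6656 J.

W ≈ 6.66 kJ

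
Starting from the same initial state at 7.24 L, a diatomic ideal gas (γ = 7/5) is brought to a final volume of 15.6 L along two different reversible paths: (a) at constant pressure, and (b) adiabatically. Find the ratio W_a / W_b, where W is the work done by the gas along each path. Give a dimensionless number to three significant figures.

Path (a) isobaric: W = P₁(V₂ − V₁) → W_a/(P₁V₁) = 1.155.
Path (b) adiabatic: W = P₁V₁(1 − (V₁/V₂)^(γ−1))/(γ−1) → W_b/(P₁V₁) = 0.661.
W_a / W_b = 1.155 / 0.661 = 1.747.

W_a / W_b ≈ 1.75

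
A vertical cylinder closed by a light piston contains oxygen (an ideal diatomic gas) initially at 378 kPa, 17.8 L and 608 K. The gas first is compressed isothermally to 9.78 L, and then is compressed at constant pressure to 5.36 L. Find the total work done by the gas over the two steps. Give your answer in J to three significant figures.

W_total ≈ -7070 J

Step 1 (isothermal): W = P₁V₁ ln(V₂/V₁) = (6728) ln(9.78/17.8) = -4029 J.
After step 1: P = 688 kPa, V = 9.78 L, T = 608 K.
Step 2 (isobaric): W = PΔV = (688 kPa)(5.36 − 9.78 L) = -3041 J.
W_total = -4029 − 3041 = -7070 J.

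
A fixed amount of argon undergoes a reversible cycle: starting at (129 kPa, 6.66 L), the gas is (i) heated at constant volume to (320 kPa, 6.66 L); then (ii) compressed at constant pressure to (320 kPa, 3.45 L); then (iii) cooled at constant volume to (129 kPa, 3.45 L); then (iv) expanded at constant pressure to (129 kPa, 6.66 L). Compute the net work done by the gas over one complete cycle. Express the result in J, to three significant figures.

W_net ≈ -613 J

Constant-volume legs do no work.
W(ii) = (320)(3.45 − 6.66) = -1027 J; W(iv) = (129)(6.66 − 3.45) = 414.1 J.
W_net = -1027 + 414.1 = -613.1 J (the counter-clockwise enclosed area).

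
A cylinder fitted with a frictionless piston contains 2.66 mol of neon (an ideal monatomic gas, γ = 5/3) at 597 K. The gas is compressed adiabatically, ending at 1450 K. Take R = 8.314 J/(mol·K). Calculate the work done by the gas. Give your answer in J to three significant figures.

W ≈ -28300 J

Adiabatic ⇒ Q = 0, so W_by = −ΔU = nCᵥ(T₁ − T₂).
Cᵥ = 3R/2 = 12.47 J/(mol·K).
W = (2.66)(12.47)(597 − 1450) = -28296 J.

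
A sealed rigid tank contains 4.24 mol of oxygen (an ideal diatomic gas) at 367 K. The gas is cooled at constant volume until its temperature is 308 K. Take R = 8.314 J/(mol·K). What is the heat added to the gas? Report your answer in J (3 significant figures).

Q ≈ -5200 J

Constant volume ⇒ W = 0, so Q = ΔU = nCᵥΔT with Cᵥ = 5R/2 = 20.79 J/(mol·K).
ΔU = (4.24)(20.79)(308 − 367) = -5200 J.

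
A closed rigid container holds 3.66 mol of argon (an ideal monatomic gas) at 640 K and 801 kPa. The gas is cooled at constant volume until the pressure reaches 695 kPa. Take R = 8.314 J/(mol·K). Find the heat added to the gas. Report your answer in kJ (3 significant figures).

Constant volume ⇒ W = 0, so Q = ΔU = nCᵥΔT with Cᵥ = 3R/2 = 12.47 J/(mol·K).
At constant V, T₂/T₁ = P₂/P₁ ⇒ ΔT = T₁(P₂/P₁ − 1) = 640·(695/801 − 1) = -84.69 K.
ΔU = (3.66)(12.47)(-84.69) = -3866 J.

Q ≈ -3.87 kJ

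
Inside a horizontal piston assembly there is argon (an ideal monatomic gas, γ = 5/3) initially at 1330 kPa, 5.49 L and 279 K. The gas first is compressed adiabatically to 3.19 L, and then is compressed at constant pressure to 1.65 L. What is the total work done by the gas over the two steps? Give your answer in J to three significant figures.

W_total ≈ -9840 J

Step 1 (adiabatic): W = (P₁V₁ − P₂V₂)/(γ−1) = (7302 − 10486)/0.667 = -4777 J.
After step 1: P = 3287 kPa, V = 3.19 L, T = 400.7 K.
Step 2 (isobaric): W = PΔV = (3287 kPa)(1.65 − 3.19 L) = -5062 J.
W_total = -4777 − 5062 = -9839 J.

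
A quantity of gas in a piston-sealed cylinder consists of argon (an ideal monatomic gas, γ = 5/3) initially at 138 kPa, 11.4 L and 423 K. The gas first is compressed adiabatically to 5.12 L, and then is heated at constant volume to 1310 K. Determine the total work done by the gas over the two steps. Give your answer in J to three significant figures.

Step 1 (adiabatic): W = (P₁V₁ − P₂V₂)/(γ−1) = (1573 − 2683)/0.667 = -1664 J.
Step 2 (isochoric): W = 0 (constant volume).
W_total = -1664 + 0 = -1664 J.

W_total ≈ -1660 J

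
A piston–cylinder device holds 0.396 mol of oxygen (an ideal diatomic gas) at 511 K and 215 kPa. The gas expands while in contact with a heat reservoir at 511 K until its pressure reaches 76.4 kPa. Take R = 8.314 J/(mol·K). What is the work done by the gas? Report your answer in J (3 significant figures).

Isothermal process: W = nRT ln(V₂/V₁) = nRT ln(P₁/P₂).
W = (0.396)(8.314)(511) × ln(215/76.4)
  = 1682 × ln(2.814) = 1682 × 1.035
W_by_gas = 1741 J.

W ≈ 1740 J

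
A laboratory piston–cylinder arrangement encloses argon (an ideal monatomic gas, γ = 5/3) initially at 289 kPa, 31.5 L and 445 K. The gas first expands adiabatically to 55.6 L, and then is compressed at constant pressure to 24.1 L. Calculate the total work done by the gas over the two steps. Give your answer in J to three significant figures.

W_total ≈ 774 J

Step 1 (adiabatic): W = (P₁V₁ − P₂V₂)/(γ−1) = (9104 − 6233)/0.667 = 4306 J.
After step 1: P = 112.1 kPa, V = 55.6 L, T = 304.7 K.
Step 2 (isobaric): W = PΔV = (112.1 kPa)(24.1 − 55.6 L) = -3531 J.
W_total = 4306 − 3531 = 774.4 J.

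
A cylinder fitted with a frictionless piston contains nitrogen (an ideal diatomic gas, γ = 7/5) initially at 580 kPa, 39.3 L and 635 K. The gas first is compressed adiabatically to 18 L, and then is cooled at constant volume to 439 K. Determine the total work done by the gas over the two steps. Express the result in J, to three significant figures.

Step 1 (adiabatic): W = (P₁V₁ − P₂V₂)/(γ−1) = (22794 − 31151)/0.4 = -20892 J.
Step 2 (isochoric): W = 0 (constant volume).
W_total = -20892 + 0 = -20892 J.

W_total ≈ -20900 J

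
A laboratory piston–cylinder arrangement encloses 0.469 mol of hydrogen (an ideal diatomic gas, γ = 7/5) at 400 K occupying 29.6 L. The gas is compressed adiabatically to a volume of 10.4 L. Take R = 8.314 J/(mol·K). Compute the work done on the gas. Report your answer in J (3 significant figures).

W ≈ 2030 J

Adiabatic: TV^(γ−1) = const with γ = 7/5.
T₂ = T₁ (V₁/V₂)^(γ−1) = 400 × (29.6/10.4)^0.4 = 400 × 1.52 = 607.8 K.
W_by = nCᵥ(T₁ − T₂) = (0.469)(20.79)(400 − 607.8) = -2026 J.
Work on gas = −W_by = 2026 J.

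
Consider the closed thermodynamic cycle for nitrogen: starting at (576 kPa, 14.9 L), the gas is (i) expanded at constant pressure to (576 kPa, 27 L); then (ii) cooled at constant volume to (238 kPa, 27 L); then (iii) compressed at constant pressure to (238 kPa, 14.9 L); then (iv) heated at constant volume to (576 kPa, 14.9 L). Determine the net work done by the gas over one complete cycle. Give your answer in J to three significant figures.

Constant-volume legs do no work.
W(i) = (576)(27 − 14.9) = 6970 J; W(iii) = (238)(14.9 − 27) = -2880 J.
W_net = 6970 − 2880 = 4090 J (the clockwise enclosed area).

W_net ≈ 4090 J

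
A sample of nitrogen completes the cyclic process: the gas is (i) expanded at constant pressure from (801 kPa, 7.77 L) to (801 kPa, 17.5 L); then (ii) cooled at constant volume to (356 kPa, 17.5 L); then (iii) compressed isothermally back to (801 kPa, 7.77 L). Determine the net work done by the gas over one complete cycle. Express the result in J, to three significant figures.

W_net ≈ 2740 J

Leg (i): W = PΔV = (801)(17.5 − 7.77) = 7794 J.
Leg (ii): W = 0.
Leg (iii): W = PᵢVᵢ ln(V_f/Vᵢ) = (6230) ln(7.77/17.5) = -5058 J.
W_net = 7794 − 5058 = 2735 J.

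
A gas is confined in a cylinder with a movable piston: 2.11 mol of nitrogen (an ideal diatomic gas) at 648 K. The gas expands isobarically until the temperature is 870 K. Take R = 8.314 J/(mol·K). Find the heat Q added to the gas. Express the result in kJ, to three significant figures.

Q ≈ 13.6 kJ

Isobaric: W = nRΔT = (2.11)(8.314)(222) = 3894 J.
ΔU = nCᵥΔT with Cᵥ = 5R/2: ΔU = (2.11)(20.79)(222) = 9736 J.
Q = ΔU + W = 9736 + 3894 = 13631 J.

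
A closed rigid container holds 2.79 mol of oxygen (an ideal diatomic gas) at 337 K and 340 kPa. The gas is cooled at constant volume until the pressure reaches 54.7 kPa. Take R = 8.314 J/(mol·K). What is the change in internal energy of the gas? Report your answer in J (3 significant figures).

Constant volume ⇒ W = 0, so Q = ΔU = nCᵥΔT with Cᵥ = 5R/2 = 20.79 J/(mol·K).
At constant V, T₂/T₁ = P₂/P₁ ⇒ ΔT = T₁(P₂/P₁ − 1) = 337·(54.7/340 − 1) = -282.8 K.
ΔU = (2.79)(20.79)(-282.8) = -16399 J.

ΔU ≈ -16400 J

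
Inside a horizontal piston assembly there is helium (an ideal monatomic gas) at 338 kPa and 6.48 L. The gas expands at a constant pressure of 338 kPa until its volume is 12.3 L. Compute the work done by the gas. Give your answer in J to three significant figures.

W ≈ 1970 J

Isobaric: W = P ΔV.
W = (338 kPa)(12.3 − 6.48 L) = (338)(5.82) = 1967 J.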